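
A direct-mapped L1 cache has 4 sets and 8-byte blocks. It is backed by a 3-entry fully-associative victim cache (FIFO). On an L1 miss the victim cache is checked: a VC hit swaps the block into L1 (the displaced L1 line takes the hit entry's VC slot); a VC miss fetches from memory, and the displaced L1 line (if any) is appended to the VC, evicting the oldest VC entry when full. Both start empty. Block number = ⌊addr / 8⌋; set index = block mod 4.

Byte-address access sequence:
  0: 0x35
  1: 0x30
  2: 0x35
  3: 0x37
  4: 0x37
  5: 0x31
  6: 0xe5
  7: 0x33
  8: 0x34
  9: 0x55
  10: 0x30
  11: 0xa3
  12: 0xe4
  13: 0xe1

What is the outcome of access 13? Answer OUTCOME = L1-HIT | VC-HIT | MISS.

  [0] addr=0x35 blk=6 s=2: MISS | VC []
  [1] addr=0x30 blk=6 s=2: L1-HIT | VC []
  [2] addr=0x35 blk=6 s=2: L1-HIT | VC []
  [3] addr=0x37 blk=6 s=2: L1-HIT | VC []
  [4] addr=0x37 blk=6 s=2: L1-HIT | VC []
  [5] addr=0x31 blk=6 s=2: L1-HIT | VC []
  [6] addr=0xe5 blk=28 s=0: MISS | VC []
  [7] addr=0x33 blk=6 s=2: L1-HIT | VC []
  [8] addr=0x34 blk=6 s=2: L1-HIT | VC []
  [9] addr=0x55 blk=10 s=2: MISS | VC [6]
  [10] addr=0x30 blk=6 s=2: VC-HIT | VC [10]
  [11] addr=0xa3 blk=20 s=0: MISS | VC [10, 28]
  [12] addr=0xe4 blk=28 s=0: VC-HIT | VC [10, 20]
  [13] addr=0xe1 blk=28 s=0: L1-HIT | VC [10, 20]

OUTCOME = L1-HIT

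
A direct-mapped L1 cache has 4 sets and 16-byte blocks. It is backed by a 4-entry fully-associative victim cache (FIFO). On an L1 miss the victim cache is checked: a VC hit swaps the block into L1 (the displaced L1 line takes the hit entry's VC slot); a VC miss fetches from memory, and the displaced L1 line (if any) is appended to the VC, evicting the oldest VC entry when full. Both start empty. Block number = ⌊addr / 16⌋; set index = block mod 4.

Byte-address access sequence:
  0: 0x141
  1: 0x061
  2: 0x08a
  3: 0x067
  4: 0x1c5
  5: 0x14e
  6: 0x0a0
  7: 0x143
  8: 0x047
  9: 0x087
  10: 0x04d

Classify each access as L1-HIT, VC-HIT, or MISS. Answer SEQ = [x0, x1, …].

SEQ = [MISS, MISS, MISS, L1-HIT, MISS, VC-HIT, MISS, L1-HIT, MISS, VC-HIT, VC-HIT]

#0 0x141→b20/s0 MISS; vc=[]
#1 0x61→b6/s2 MISS; vc=[]
#2 0x8a→b8/s0 MISS; vc=[20]
#3 0x67→b6/s2 L1-HIT; vc=[20]
#4 0x1c5→b28/s0 MISS; vc=[20,8]
#5 0x14e→b20/s0 VC-HIT; vc=[28,8]
#6 0xa0→b10/s2 MISS; vc=[28,8,6]
#7 0x143→b20/s0 L1-HIT; vc=[28,8,6]
#8 0x47→b4/s0 MISS; vc=[28,8,6,20]
#9 0x87→b8/s0 VC-HIT; vc=[28,4,6,20]
#10 0x4d→b4/s0 VC-HIT; vc=[28,8,6,20]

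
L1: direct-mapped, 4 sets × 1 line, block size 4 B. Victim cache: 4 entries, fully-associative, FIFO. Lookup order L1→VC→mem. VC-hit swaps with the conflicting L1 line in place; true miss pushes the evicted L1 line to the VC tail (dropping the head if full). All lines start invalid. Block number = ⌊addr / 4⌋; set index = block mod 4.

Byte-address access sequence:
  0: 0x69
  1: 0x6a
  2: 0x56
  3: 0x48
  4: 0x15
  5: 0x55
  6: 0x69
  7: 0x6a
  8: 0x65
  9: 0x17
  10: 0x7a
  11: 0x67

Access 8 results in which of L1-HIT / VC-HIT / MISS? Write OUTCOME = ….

OUTCOME = MISS

0: 0x69 (blk 26, set 2) → MISS  vc=[]
1: 0x6a (blk 26, set 2) → L1-HIT  vc=[]
2: 0x56 (blk 21, set 1) → MISS  vc=[]
3: 0x48 (blk 18, set 2) → MISS  vc=[26]
4: 0x15 (blk 5, set 1) → MISS  vc=[26, 21]
5: 0x55 (blk 21, set 1) → VC-HIT  vc=[26, 5]
6: 0x69 (blk 26, set 2) → VC-HIT  vc=[18, 5]
7: 0x6a (blk 26, set 2) → L1-HIT  vc=[18, 5]
8: 0x65 (blk 25, set 1) → MISS  vc=[18, 5, 21]
9: 0x17 (blk 5, set 1) → VC-HIT  vc=[18, 25, 21]
10: 0x7a (blk 30, set 2) → MISS  vc=[18, 25, 21, 26]
11: 0x67 (blk 25, set 1) → VC-HIT  vc=[18, 5, 21, 26]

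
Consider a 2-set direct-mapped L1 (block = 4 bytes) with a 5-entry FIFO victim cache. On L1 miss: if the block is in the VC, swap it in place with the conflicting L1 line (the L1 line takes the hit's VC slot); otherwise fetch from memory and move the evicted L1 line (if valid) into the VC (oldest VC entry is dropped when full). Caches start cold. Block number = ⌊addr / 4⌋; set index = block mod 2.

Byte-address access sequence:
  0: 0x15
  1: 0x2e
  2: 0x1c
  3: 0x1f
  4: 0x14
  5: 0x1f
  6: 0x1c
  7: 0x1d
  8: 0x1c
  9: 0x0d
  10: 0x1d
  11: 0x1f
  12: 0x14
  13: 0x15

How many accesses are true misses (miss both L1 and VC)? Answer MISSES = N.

MISSES = 4

0: 0x15 (blk 5, set 1) → MISS  vc=[]
1: 0x2e (blk 11, set 1) → MISS  vc=[5]
2: 0x1c (blk 7, set 1) → MISS  vc=[5, 11]
3: 0x1f (blk 7, set 1) → L1-HIT  vc=[5, 11]
4: 0x14 (blk 5, set 1) → VC-HIT  vc=[7, 11]
5: 0x1f (blk 7, set 1) → VC-HIT  vc=[5, 11]
6: 0x1c (blk 7, set 1) → L1-HIT  vc=[5, 11]
7: 0x1d (blk 7, set 1) → L1-HIT  vc=[5, 11]
8: 0x1c (blk 7, set 1) → L1-HIT  vc=[5, 11]
9: 0xd (blk 3, set 1) → MISS  vc=[5, 11, 7]
10: 0x1d (blk 7, set 1) → VC-HIT  vc=[5, 11, 3]
11: 0x1f (blk 7, set 1) → L1-HIT  vc=[5, 11, 3]
12: 0x14 (blk 5, set 1) → VC-HIT  vc=[7, 11, 3]
13: 0x15 (blk 5, set 1) → L1-HIT  vc=[7, 11, 3]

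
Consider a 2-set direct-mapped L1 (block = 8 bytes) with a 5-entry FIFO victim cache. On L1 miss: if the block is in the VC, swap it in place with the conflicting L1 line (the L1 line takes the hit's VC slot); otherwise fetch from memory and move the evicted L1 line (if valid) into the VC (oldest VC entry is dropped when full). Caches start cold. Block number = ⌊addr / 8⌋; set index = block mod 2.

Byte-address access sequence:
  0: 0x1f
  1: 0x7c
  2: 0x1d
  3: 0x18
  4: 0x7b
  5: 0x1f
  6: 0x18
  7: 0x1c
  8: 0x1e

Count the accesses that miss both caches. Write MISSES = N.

  [0] addr=0x1f blk=3 s=1: MISS | VC []
  [1] addr=0x7c blk=15 s=1: MISS | VC [3]
  [2] addr=0x1d blk=3 s=1: VC-HIT | VC [15]
  [3] addr=0x18 blk=3 s=1: L1-HIT | VC [15]
  [4] addr=0x7b blk=15 s=1: VC-HIT | VC [3]
  [5] addr=0x1f blk=3 s=1: VC-HIT | VC [15]
  [6] addr=0x18 blk=3 s=1: L1-HIT | VC [15]
  [7] addr=0x1c blk=3 s=1: L1-HIT | VC [15]
  [8] addr=0x1e blk=3 s=1: L1-HIT | VC [15]

MISSES = 2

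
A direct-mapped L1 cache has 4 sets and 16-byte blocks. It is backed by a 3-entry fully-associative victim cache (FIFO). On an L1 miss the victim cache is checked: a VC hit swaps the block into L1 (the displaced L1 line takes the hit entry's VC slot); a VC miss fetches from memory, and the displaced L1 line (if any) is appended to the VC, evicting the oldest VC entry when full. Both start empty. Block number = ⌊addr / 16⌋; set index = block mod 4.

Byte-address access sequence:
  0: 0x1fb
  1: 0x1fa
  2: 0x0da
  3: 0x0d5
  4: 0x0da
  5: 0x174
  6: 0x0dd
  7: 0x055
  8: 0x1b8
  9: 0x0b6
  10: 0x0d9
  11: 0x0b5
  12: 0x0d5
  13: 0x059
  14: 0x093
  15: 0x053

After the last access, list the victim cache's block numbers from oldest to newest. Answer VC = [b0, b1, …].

#0 0x1fb→b31/s3 MISS; vc=[]
#1 0x1fa→b31/s3 L1-HIT; vc=[]
#2 0xda→b13/s1 MISS; vc=[]
#3 0xd5→b13/s1 L1-HIT; vc=[]
#4 0xda→b13/s1 L1-HIT; vc=[]
#5 0x174→b23/s3 MISS; vc=[31]
#6 0xdd→b13/s1 L1-HIT; vc=[31]
#7 0x55→b5/s1 MISS; vc=[31,13]
#8 0x1b8→b27/s3 MISS; vc=[31,13,23]
#9 0xb6→b11/s3 MISS; vc=[13,23,27]
#10 0xd9→b13/s1 VC-HIT; vc=[5,23,27]
#11 0xb5→b11/s3 L1-HIT; vc=[5,23,27]
#12 0xd5→b13/s1 L1-HIT; vc=[5,23,27]
#13 0x59→b5/s1 VC-HIT; vc=[13,23,27]
#14 0x93→b9/s1 MISS; vc=[23,27,5]
#15 0x53→b5/s1 VC-HIT; vc=[23,27,9]

VC = [23, 27, 9]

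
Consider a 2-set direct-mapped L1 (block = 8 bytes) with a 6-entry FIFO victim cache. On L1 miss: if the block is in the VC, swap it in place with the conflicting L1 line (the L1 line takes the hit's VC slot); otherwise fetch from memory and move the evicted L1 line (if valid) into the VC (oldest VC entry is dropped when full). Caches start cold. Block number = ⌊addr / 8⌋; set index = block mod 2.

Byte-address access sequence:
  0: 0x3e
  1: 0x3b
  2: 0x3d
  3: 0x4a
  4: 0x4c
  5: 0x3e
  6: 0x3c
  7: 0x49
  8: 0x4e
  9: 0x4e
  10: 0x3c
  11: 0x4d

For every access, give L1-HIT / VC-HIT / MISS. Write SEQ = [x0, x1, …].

  [0] addr=0x3e blk=7 s=1: MISS | VC []
  [1] addr=0x3b blk=7 s=1: L1-HIT | VC []
  [2] addr=0x3d blk=7 s=1: L1-HIT | VC []
  [3] addr=0x4a blk=9 s=1: MISS | VC [7]
  [4] addr=0x4c blk=9 s=1: L1-HIT | VC [7]
  [5] addr=0x3e blk=7 s=1: VC-HIT | VC [9]
  [6] addr=0x3c blk=7 s=1: L1-HIT | VC [9]
  [7] addr=0x49 blk=9 s=1: VC-HIT | VC [7]
  [8] addr=0x4e blk=9 s=1: L1-HIT | VC [7]
  [9] addr=0x4e blk=9 s=1: L1-HIT | VC [7]
  [10] addr=0x3c blk=7 s=1: VC-HIT | VC [9]
  [11] addr=0x4d blk=9 s=1: VC-HIT | VC [7]

SEQ = [MISS, L1-HIT, L1-HIT, MISS, L1-HIT, VC-HIT, L1-HIT, VC-HIT, L1-HIT, L1-HIT, VC-HIT, VC-HIT]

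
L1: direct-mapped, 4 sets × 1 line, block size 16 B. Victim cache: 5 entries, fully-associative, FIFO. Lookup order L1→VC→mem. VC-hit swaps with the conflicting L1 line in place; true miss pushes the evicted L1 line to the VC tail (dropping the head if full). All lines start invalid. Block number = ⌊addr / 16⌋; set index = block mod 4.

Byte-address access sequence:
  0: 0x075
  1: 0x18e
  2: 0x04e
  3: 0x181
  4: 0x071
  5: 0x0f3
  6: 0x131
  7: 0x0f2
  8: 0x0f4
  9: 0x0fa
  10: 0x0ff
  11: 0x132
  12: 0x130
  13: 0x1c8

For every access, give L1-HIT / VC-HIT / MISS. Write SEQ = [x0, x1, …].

#0 0x75→b7/s3 MISS; vc=[]
#1 0x18e→b24/s0 MISS; vc=[]
#2 0x4e→b4/s0 MISS; vc=[24]
#3 0x181→b24/s0 VC-HIT; vc=[4]
#4 0x71→b7/s3 L1-HIT; vc=[4]
#5 0xf3→b15/s3 MISS; vc=[4,7]
#6 0x131→b19/s3 MISS; vc=[4,7,15]
#7 0xf2→b15/s3 VC-HIT; vc=[4,7,19]
#8 0xf4→b15/s3 L1-HIT; vc=[4,7,19]
#9 0xfa→b15/s3 L1-HIT; vc=[4,7,19]
#10 0xff→b15/s3 L1-HIT; vc=[4,7,19]
#11 0x132→b19/s3 VC-HIT; vc=[4,7,15]
#12 0x130→b19/s3 L1-HIT; vc=[4,7,15]
#13 0x1c8→b28/s0 MISS; vc=[4,7,15,24]

SEQ = [MISS, MISS, MISS, VC-HIT, L1-HIT, MISS, MISS, VC-HIT, L1-HIT, L1-HIT, L1-HIT, VC-HIT, L1-HIT, MISS]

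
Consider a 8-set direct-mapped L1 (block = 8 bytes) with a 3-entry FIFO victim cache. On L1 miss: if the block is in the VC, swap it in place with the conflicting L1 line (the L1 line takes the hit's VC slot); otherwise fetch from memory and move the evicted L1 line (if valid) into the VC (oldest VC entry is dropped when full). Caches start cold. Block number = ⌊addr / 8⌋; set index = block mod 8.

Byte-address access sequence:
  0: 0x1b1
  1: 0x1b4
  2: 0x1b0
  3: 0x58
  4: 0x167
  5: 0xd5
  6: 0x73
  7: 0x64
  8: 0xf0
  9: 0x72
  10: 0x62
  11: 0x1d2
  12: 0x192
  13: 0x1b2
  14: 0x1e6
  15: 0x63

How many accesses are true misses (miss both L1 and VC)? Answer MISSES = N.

MISSES = 11

  [0] addr=0x1b1 blk=54 s=6: MISS | VC []
  [1] addr=0x1b4 blk=54 s=6: L1-HIT | VC []
  [2] addr=0x1b0 blk=54 s=6: L1-HIT | VC []
  [3] addr=0x58 blk=11 s=3: MISS | VC []
  [4] addr=0x167 blk=44 s=4: MISS | VC []
  [5] addr=0xd5 blk=26 s=2: MISS | VC []
  [6] addr=0x73 blk=14 s=6: MISS | VC [54]
  [7] addr=0x64 blk=12 s=4: MISS | VC [54, 44]
  [8] addr=0xf0 blk=30 s=6: MISS | VC [54, 44, 14]
  [9] addr=0x72 blk=14 s=6: VC-HIT | VC [54, 44, 30]
  [10] addr=0x62 blk=12 s=4: L1-HIT | VC [54, 44, 30]
  [11] addr=0x1d2 blk=58 s=2: MISS | VC [44, 30, 26]
  [12] addr=0x192 blk=50 s=2: MISS | VC [30, 26, 58]
  [13] addr=0x1b2 blk=54 s=6: MISS | VC [26, 58, 14]
  [14] addr=0x1e6 blk=60 s=4: MISS | VC [58, 14, 12]
  [15] addr=0x63 blk=12 s=4: VC-HIT | VC [58, 14, 60]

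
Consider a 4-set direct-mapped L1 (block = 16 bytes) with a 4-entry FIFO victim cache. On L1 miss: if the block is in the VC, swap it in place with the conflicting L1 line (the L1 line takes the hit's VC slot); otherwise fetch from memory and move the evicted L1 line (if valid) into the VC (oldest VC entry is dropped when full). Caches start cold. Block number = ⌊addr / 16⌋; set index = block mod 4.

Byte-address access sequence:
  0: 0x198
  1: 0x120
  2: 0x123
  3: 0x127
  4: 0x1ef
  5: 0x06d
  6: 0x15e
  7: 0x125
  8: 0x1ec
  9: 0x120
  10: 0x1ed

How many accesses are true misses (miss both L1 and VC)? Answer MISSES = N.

  [0] addr=0x198 blk=25 s=1: MISS | VC []
  [1] addr=0x120 blk=18 s=2: MISS | VC []
  [2] addr=0x123 blk=18 s=2: L1-HIT | VC []
  [3] addr=0x127 blk=18 s=2: L1-HIT | VC []
  [4] addr=0x1ef blk=30 s=2: MISS | VC [18]
  [5] addr=0x6d blk=6 s=2: MISS | VC [18, 30]
  [6] addr=0x15e blk=21 s=1: MISS | VC [18, 30, 25]
  [7] addr=0x125 blk=18 s=2: VC-HIT | VC [6, 30, 25]
  [8] addr=0x1ec blk=30 s=2: VC-HIT | VC [6, 18, 25]
  [9] addr=0x120 blk=18 s=2: VC-HIT | VC [6, 30, 25]
  [10] addr=0x1ed blk=30 s=2: VC-HIT | VC [6, 18, 25]

MISSES = 5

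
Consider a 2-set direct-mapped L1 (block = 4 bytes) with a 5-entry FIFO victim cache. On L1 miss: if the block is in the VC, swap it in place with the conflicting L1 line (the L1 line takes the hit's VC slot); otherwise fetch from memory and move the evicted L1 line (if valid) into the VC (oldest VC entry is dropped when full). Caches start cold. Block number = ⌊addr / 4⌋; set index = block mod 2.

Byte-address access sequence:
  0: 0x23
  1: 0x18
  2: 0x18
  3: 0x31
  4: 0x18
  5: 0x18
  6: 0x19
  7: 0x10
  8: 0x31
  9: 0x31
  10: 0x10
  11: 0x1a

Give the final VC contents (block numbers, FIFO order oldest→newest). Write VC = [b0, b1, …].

VC = [8, 12, 4]

  [0] addr=0x23 blk=8 s=0: MISS | VC []
  [1] addr=0x18 blk=6 s=0: MISS | VC [8]
  [2] addr=0x18 blk=6 s=0: L1-HIT | VC [8]
  [3] addr=0x31 blk=12 s=0: MISS | VC [8, 6]
  [4] addr=0x18 blk=6 s=0: VC-HIT | VC [8, 12]
  [5] addr=0x18 blk=6 s=0: L1-HIT | VC [8, 12]
  [6] addr=0x19 blk=6 s=0: L1-HIT | VC [8, 12]
  [7] addr=0x10 blk=4 s=0: MISS | VC [8, 12, 6]
  [8] addr=0x31 blk=12 s=0: VC-HIT | VC [8, 4, 6]
  [9] addr=0x31 blk=12 s=0: L1-HIT | VC [8, 4, 6]
  [10] addr=0x10 blk=4 s=0: VC-HIT | VC [8, 12, 6]
  [11] addr=0x1a blk=6 s=0: VC-HIT | VC [8, 12, 4]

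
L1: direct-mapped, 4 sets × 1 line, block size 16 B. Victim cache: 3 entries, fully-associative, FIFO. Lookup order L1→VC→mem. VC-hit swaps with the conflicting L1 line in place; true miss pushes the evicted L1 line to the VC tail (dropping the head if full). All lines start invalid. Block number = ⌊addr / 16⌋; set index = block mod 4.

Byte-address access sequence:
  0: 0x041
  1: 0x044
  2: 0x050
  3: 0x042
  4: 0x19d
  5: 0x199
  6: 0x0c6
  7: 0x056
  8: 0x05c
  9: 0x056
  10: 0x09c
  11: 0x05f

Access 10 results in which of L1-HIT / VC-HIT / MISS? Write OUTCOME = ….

OUTCOME = MISS

#0 0x41→b4/s0 MISS; vc=[]
#1 0x44→b4/s0 L1-HIT; vc=[]
#2 0x50→b5/s1 MISS; vc=[]
#3 0x42→b4/s0 L1-HIT; vc=[]
#4 0x19d→b25/s1 MISS; vc=[5]
#5 0x199→b25/s1 L1-HIT; vc=[5]
#6 0xc6→b12/s0 MISS; vc=[5,4]
#7 0x56→b5/s1 VC-HIT; vc=[25,4]
#8 0x5c→b5/s1 L1-HIT; vc=[25,4]
#9 0x56→b5/s1 L1-HIT; vc=[25,4]
#10 0x9c→b9/s1 MISS; vc=[25,4,5]
#11 0x5f→b5/s1 VC-HIT; vc=[25,4,9]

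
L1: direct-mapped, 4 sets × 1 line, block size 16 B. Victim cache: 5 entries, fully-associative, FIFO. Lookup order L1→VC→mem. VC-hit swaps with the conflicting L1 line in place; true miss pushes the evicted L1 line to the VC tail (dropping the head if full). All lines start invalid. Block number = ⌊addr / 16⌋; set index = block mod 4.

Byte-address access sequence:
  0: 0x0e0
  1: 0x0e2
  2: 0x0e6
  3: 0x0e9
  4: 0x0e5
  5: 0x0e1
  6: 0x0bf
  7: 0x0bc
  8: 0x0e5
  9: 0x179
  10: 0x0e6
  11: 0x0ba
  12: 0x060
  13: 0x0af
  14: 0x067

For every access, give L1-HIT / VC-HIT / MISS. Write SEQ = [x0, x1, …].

SEQ = [MISS, L1-HIT, L1-HIT, L1-HIT, L1-HIT, L1-HIT, MISS, L1-HIT, L1-HIT, MISS, L1-HIT, VC-HIT, MISS, MISS, VC-HIT]

0: 0xe0 (blk 14, set 2) → MISS  vc=[]
1: 0xe2 (blk 14, set 2) → L1-HIT  vc=[]
2: 0xe6 (blk 14, set 2) → L1-HIT  vc=[]
3: 0xe9 (blk 14, set 2) → L1-HIT  vc=[]
4: 0xe5 (blk 14, set 2) → L1-HIT  vc=[]
5: 0xe1 (blk 14, set 2) → L1-HIT  vc=[]
6: 0xbf (blk 11, set 3) → MISS  vc=[]
7: 0xbc (blk 11, set 3) → L1-HIT  vc=[]
8: 0xe5 (blk 14, set 2) → L1-HIT  vc=[]
9: 0x179 (blk 23, set 3) → MISS  vc=[11]
10: 0xe6 (blk 14, set 2) → L1-HIT  vc=[11]
11: 0xba (blk 11, set 3) → VC-HIT  vc=[23]
12: 0x60 (blk 6, set 2) → MISS  vc=[23, 14]
13: 0xaf (blk 10, set 2) → MISS  vc=[23, 14, 6]
14: 0x67 (blk 6, set 2) → VC-HIT  vc=[23, 14, 10]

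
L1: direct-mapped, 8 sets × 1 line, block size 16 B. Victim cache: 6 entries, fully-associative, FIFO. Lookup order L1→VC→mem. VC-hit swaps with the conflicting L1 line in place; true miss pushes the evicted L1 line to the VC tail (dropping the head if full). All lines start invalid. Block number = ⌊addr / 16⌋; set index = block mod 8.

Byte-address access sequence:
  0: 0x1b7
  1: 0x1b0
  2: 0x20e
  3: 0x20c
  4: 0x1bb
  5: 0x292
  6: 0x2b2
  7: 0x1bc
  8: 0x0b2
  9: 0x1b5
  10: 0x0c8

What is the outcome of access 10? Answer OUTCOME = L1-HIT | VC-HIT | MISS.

OUTCOME = MISS

0: 0x1b7 (blk 27, set 3) → MISS  vc=[]
1: 0x1b0 (blk 27, set 3) → L1-HIT  vc=[]
2: 0x20e (blk 32, set 0) → MISS  vc=[]
3: 0x20c (blk 32, set 0) → L1-HIT  vc=[]
4: 0x1bb (blk 27, set 3) → L1-HIT  vc=[]
5: 0x292 (blk 41, set 1) → MISS  vc=[]
6: 0x2b2 (blk 43, set 3) → MISS  vc=[27]
7: 0x1bc (blk 27, set 3) → VC-HIT  vc=[43]
8: 0xb2 (blk 11, set 3) → MISS  vc=[43, 27]
9: 0x1b5 (blk 27, set 3) → VC-HIT  vc=[43, 11]
10: 0xc8 (blk 12, set 4) → MISS  vc=[43, 11]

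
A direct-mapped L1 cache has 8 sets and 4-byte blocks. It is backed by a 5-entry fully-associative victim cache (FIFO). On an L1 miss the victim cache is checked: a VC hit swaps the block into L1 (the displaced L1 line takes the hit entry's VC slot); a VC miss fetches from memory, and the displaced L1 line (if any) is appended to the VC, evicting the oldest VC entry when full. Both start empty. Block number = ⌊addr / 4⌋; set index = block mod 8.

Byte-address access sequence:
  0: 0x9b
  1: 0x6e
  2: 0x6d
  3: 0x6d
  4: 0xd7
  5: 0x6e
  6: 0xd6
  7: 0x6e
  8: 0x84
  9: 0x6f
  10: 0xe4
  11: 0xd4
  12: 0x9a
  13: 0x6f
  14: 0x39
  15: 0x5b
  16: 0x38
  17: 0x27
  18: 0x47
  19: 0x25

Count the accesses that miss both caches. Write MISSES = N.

MISSES = 9

#0 0x9b→b38/s6 MISS; vc=[]
#1 0x6e→b27/s3 MISS; vc=[]
#2 0x6d→b27/s3 L1-HIT; vc=[]
#3 0x6d→b27/s3 L1-HIT; vc=[]
#4 0xd7→b53/s5 MISS; vc=[]
#5 0x6e→b27/s3 L1-HIT; vc=[]
#6 0xd6→b53/s5 L1-HIT; vc=[]
#7 0x6e→b27/s3 L1-HIT; vc=[]
#8 0x84→b33/s1 MISS; vc=[]
#9 0x6f→b27/s3 L1-HIT; vc=[]
#10 0xe4→b57/s1 MISS; vc=[33]
#11 0xd4→b53/s5 L1-HIT; vc=[33]
#12 0x9a→b38/s6 L1-HIT; vc=[33]
#13 0x6f→b27/s3 L1-HIT; vc=[33]
#14 0x39→b14/s6 MISS; vc=[33,38]
#15 0x5b→b22/s6 MISS; vc=[33,38,14]
#16 0x38→b14/s6 VC-HIT; vc=[33,38,22]
#17 0x27→b9/s1 MISS; vc=[33,38,22,57]
#18 0x47→b17/s1 MISS; vc=[33,38,22,57,9]
#19 0x25→b9/s1 VC-HIT; vc=[33,38,22,57,17]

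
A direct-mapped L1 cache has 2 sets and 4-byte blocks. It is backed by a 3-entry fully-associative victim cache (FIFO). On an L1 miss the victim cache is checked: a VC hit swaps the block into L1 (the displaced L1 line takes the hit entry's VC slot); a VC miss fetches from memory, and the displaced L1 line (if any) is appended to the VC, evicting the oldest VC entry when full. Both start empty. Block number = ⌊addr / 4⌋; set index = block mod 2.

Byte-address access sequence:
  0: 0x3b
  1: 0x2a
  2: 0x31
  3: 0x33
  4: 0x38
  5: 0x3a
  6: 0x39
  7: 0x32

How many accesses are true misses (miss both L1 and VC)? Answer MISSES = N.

MISSES = 3

  [0] addr=0x3b blk=14 s=0: MISS | VC []
  [1] addr=0x2a blk=10 s=0: MISS | VC [14]
  [2] addr=0x31 blk=12 s=0: MISS | VC [14, 10]
  [3] addr=0x33 blk=12 s=0: L1-HIT | VC [14, 10]
  [4] addr=0x38 blk=14 s=0: VC-HIT | VC [12, 10]
  [5] addr=0x3a blk=14 s=0: L1-HIT | VC [12, 10]
  [6] addr=0x39 blk=14 s=0: L1-HIT | VC [12, 10]
  [7] addr=0x32 blk=12 s=0: VC-HIT | VC [14, 10]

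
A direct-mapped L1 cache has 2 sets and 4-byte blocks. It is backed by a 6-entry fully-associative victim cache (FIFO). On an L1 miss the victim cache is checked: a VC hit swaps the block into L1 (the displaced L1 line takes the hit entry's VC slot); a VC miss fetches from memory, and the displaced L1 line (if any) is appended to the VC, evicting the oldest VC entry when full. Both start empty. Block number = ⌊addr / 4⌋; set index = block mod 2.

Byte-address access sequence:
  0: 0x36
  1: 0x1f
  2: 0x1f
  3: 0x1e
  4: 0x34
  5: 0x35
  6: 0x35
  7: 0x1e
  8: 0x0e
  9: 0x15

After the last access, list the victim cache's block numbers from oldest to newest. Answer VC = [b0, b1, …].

VC = [13, 7, 3]

0: 0x36 (blk 13, set 1) → MISS  vc=[]
1: 0x1f (blk 7, set 1) → MISS  vc=[13]
2: 0x1f (blk 7, set 1) → L1-HIT  vc=[13]
3: 0x1e (blk 7, set 1) → L1-HIT  vc=[13]
4: 0x34 (blk 13, set 1) → VC-HIT  vc=[7]
5: 0x35 (blk 13, set 1) → L1-HIT  vc=[7]
6: 0x35 (blk 13, set 1) → L1-HIT  vc=[7]
7: 0x1e (blk 7, set 1) → VC-HIT  vc=[13]
8: 0xe (blk 3, set 1) → MISS  vc=[13, 7]
9: 0x15 (blk 5, set 1) → MISS  vc=[13, 7, 3]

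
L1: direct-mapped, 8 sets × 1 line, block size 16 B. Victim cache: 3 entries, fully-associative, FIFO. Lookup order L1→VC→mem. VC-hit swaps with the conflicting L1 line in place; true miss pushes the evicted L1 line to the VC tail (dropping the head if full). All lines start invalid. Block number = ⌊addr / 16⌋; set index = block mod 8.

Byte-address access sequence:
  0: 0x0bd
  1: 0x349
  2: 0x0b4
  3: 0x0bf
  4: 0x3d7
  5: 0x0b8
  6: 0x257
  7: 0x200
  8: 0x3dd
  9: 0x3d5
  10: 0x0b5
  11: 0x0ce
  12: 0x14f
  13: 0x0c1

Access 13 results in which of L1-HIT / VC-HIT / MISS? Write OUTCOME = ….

#0 0xbd→b11/s3 MISS; vc=[]
#1 0x349→b52/s4 MISS; vc=[]
#2 0xb4→b11/s3 L1-HIT; vc=[]
#3 0xbf→b11/s3 L1-HIT; vc=[]
#4 0x3d7→b61/s5 MISS; vc=[]
#5 0xb8→b11/s3 L1-HIT; vc=[]
#6 0x257→b37/s5 MISS; vc=[61]
#7 0x200→b32/s0 MISS; vc=[61]
#8 0x3dd→b61/s5 VC-HIT; vc=[37]
#9 0x3d5→b61/s5 L1-HIT; vc=[37]
#10 0xb5→b11/s3 L1-HIT; vc=[37]
#11 0xce→b12/s4 MISS; vc=[37,52]
#12 0x14f→b20/s4 MISS; vc=[37,52,12]
#13 0xc1→b12/s4 VC-HIT; vc=[37,52,20]

OUTCOME = VC-HIT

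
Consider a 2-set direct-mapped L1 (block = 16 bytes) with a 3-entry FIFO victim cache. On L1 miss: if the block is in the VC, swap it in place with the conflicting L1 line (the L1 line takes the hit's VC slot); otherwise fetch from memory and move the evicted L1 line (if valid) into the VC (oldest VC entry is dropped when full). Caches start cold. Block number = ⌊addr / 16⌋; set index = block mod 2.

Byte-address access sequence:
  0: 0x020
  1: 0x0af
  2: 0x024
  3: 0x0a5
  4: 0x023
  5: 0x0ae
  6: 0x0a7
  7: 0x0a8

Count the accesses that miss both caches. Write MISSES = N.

MISSES = 2

#0 0x20→b2/s0 MISS; vc=[]
#1 0xaf→b10/s0 MISS; vc=[2]
#2 0x24→b2/s0 VC-HIT; vc=[10]
#3 0xa5→b10/s0 VC-HIT; vc=[2]
#4 0x23→b2/s0 VC-HIT; vc=[10]
#5 0xae→b10/s0 VC-HIT; vc=[2]
#6 0xa7→b10/s0 L1-HIT; vc=[2]
#7 0xa8→b10/s0 L1-HIT; vc=[2]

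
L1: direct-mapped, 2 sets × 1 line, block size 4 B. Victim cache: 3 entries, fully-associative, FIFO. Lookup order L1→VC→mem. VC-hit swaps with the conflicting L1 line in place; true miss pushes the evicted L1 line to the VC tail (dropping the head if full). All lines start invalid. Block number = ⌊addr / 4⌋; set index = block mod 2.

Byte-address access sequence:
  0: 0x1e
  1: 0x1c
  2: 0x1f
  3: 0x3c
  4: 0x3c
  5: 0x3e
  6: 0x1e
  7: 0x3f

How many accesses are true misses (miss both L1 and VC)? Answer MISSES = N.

0: 0x1e (blk 7, set 1) → MISS  vc=[]
1: 0x1c (blk 7, set 1) → L1-HIT  vc=[]
2: 0x1f (blk 7, set 1) → L1-HIT  vc=[]
3: 0x3c (blk 15, set 1) → MISS  vc=[7]
4: 0x3c (blk 15, set 1) → L1-HIT  vc=[7]
5: 0x3e (blk 15, set 1) → L1-HIT  vc=[7]
6: 0x1e (blk 7, set 1) → VC-HIT  vc=[15]
7: 0x3f (blk 15, set 1) → VC-HIT  vc=[7]

MISSES = 2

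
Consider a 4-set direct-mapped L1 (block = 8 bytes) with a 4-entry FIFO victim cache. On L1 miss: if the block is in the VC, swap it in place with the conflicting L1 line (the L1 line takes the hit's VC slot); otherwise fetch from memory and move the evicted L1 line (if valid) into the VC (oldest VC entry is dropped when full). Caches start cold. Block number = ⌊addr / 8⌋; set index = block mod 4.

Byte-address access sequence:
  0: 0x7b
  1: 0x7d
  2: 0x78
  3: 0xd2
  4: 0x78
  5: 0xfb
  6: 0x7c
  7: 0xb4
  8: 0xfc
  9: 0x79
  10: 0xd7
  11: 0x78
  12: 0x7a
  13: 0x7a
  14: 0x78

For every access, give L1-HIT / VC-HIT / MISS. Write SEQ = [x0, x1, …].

  [0] addr=0x7b blk=15 s=3: MISS | VC []
  [1] addr=0x7d blk=15 s=3: L1-HIT | VC []
  [2] addr=0x78 blk=15 s=3: L1-HIT | VC []
  [3] addr=0xd2 blk=26 s=2: MISS | VC []
  [4] addr=0x78 blk=15 s=3: L1-HIT | VC []
  [5] addr=0xfb blk=31 s=3: MISS | VC [15]
  [6] addr=0x7c blk=15 s=3: VC-HIT | VC [31]
  [7] addr=0xb4 blk=22 s=2: MISS | VC [31, 26]
  [8] addr=0xfc blk=31 s=3: VC-HIT | VC [15, 26]
  [9] addr=0x79 blk=15 s=3: VC-HIT | VC [31, 26]
  [10] addr=0xd7 blk=26 s=2: VC-HIT | VC [31, 22]
  [11] addr=0x78 blk=15 s=3: L1-HIT | VC [31, 22]
  [12] addr=0x7a blk=15 s=3: L1-HIT | VC [31, 22]
  [13] addr=0x7a blk=15 s=3: L1-HIT | VC [31, 22]
  [14] addr=0x78 blk=15 s=3: L1-HIT | VC [31, 22]

SEQ = [MISS, L1-HIT, L1-HIT, MISS, L1-HIT, MISS, VC-HIT, MISS, VC-HIT, VC-HIT, VC-HIT, L1-HIT, L1-HIT, L1-HIT, L1-HIT]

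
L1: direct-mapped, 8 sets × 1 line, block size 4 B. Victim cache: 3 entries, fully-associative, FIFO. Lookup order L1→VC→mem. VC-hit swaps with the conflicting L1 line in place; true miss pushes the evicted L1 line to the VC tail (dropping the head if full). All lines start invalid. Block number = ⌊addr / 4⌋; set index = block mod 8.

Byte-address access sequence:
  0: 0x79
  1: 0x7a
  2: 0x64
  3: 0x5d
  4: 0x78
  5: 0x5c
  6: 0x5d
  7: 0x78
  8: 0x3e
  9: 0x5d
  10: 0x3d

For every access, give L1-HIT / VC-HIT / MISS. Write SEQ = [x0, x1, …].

SEQ = [MISS, L1-HIT, MISS, MISS, L1-HIT, L1-HIT, L1-HIT, L1-HIT, MISS, VC-HIT, VC-HIT]

#0 0x79→b30/s6 MISS; vc=[]
#1 0x7a→b30/s6 L1-HIT; vc=[]
#2 0x64→b25/s1 MISS; vc=[]
#3 0x5d→b23/s7 MISS; vc=[]
#4 0x78→b30/s6 L1-HIT; vc=[]
#5 0x5c→b23/s7 L1-HIT; vc=[]
#6 0x5d→b23/s7 L1-HIT; vc=[]
#7 0x78→b30/s6 L1-HIT; vc=[]
#8 0x3e→b15/s7 MISS; vc=[23]
#9 0x5d→b23/s7 VC-HIT; vc=[15]
#10 0x3d→b15/s7 VC-HIT; vc=[23]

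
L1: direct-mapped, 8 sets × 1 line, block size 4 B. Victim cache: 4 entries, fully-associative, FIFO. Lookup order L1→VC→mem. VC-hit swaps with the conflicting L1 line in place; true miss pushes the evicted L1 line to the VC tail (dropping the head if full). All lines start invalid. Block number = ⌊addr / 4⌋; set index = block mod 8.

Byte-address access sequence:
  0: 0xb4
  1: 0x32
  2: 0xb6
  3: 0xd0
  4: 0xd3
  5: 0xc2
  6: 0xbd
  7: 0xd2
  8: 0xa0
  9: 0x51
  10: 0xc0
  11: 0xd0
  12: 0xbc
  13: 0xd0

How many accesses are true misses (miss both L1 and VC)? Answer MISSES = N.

MISSES = 7

0: 0xb4 (blk 45, set 5) → MISS  vc=[]
1: 0x32 (blk 12, set 4) → MISS  vc=[]
2: 0xb6 (blk 45, set 5) → L1-HIT  vc=[]
3: 0xd0 (blk 52, set 4) → MISS  vc=[12]
4: 0xd3 (blk 52, set 4) → L1-HIT  vc=[12]
5: 0xc2 (blk 48, set 0) → MISS  vc=[12]
6: 0xbd (blk 47, set 7) → MISS  vc=[12]
7: 0xd2 (blk 52, set 4) → L1-HIT  vc=[12]
8: 0xa0 (blk 40, set 0) → MISS  vc=[12, 48]
9: 0x51 (blk 20, set 4) → MISS  vc=[12, 48, 52]
10: 0xc0 (blk 48, set 0) → VC-HIT  vc=[12, 40, 52]
11: 0xd0 (blk 52, set 4) → VC-HIT  vc=[12, 40, 20]
12: 0xbc (blk 47, set 7) → L1-HIT  vc=[12, 40, 20]
13: 0xd0 (blk 52, set 4) → L1-HIT  vc=[12, 40, 20]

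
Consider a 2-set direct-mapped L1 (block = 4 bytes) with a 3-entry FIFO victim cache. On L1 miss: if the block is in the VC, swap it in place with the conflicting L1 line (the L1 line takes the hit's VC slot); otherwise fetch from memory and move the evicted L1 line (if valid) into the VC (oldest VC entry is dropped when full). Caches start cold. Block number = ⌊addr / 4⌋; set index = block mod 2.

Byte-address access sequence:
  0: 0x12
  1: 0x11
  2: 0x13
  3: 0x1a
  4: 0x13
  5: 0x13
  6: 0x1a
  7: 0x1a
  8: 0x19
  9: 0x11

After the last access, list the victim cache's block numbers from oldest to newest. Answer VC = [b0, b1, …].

VC = [6]

#0 0x12→b4/s0 MISS; vc=[]
#1 0x11→b4/s0 L1-HIT; vc=[]
#2 0x13→b4/s0 L1-HIT; vc=[]
#3 0x1a→b6/s0 MISS; vc=[4]
#4 0x13→b4/s0 VC-HIT; vc=[6]
#5 0x13→b4/s0 L1-HIT; vc=[6]
#6 0x1a→b6/s0 VC-HIT; vc=[4]
#7 0x1a→b6/s0 L1-HIT; vc=[4]
#8 0x19→b6/s0 L1-HIT; vc=[4]
#9 0x11→b4/s0 VC-HIT; vc=[6]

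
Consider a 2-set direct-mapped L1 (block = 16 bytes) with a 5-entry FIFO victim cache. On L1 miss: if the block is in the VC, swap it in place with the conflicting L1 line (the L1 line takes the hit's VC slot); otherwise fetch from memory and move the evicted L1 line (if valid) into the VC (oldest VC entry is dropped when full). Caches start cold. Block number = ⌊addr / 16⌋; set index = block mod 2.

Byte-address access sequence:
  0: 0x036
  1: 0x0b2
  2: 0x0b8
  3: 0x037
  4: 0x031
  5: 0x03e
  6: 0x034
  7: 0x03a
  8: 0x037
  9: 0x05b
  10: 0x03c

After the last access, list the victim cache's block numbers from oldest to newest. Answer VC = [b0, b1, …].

VC = [11, 5]

#0 0x36→b3/s1 MISS; vc=[]
#1 0xb2→b11/s1 MISS; vc=[3]
#2 0xb8→b11/s1 L1-HIT; vc=[3]
#3 0x37→b3/s1 VC-HIT; vc=[11]
#4 0x31→b3/s1 L1-HIT; vc=[11]
#5 0x3e→b3/s1 L1-HIT; vc=[11]
#6 0x34→b3/s1 L1-HIT; vc=[11]
#7 0x3a→b3/s1 L1-HIT; vc=[11]
#8 0x37→b3/s1 L1-HIT; vc=[11]
#9 0x5b→b5/s1 MISS; vc=[11,3]
#10 0x3c→b3/s1 VC-HIT; vc=[11,5]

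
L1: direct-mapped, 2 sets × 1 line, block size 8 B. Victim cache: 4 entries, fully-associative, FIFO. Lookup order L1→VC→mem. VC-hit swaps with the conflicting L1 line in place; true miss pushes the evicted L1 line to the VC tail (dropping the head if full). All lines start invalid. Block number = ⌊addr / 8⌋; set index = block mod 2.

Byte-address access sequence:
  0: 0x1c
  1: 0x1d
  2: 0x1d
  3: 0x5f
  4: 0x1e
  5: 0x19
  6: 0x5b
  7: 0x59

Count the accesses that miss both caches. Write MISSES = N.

#0 0x1c→b3/s1 MISS; vc=[]
#1 0x1d→b3/s1 L1-HIT; vc=[]
#2 0x1d→b3/s1 L1-HIT; vc=[]
#3 0x5f→b11/s1 MISS; vc=[3]
#4 0x1e→b3/s1 VC-HIT; vc=[11]
#5 0x19→b3/s1 L1-HIT; vc=[11]
#6 0x5b→b11/s1 VC-HIT; vc=[3]
#7 0x59→b11/s1 L1-HIT; vc=[3]

MISSES = 2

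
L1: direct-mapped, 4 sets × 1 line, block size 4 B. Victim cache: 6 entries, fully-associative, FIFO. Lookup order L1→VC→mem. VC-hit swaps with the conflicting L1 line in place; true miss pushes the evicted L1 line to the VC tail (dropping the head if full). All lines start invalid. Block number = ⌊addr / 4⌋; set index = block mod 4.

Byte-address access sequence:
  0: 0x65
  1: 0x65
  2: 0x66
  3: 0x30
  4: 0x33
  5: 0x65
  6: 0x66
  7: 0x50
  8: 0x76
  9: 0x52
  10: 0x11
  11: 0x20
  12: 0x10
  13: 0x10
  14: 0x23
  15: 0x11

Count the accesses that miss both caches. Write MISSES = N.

#0 0x65→b25/s1 MISS; vc=[]
#1 0x65→b25/s1 L1-HIT; vc=[]
#2 0x66→b25/s1 L1-HIT; vc=[]
#3 0x30→b12/s0 MISS; vc=[]
#4 0x33→b12/s0 L1-HIT; vc=[]
#5 0x65→b25/s1 L1-HIT; vc=[]
#6 0x66→b25/s1 L1-HIT; vc=[]
#7 0x50→b20/s0 MISS; vc=[12]
#8 0x76→b29/s1 MISS; vc=[12,25]
#9 0x52→b20/s0 L1-HIT; vc=[12,25]
#10 0x11→b4/s0 MISS; vc=[12,25,20]
#11 0x20→b8/s0 MISS; vc=[12,25,20,4]
#12 0x10→b4/s0 VC-HIT; vc=[12,25,20,8]
#13 0x10→b4/s0 L1-HIT; vc=[12,25,20,8]
#14 0x23→b8/s0 VC-HIT; vc=[12,25,20,4]
#15 0x11→b4/s0 VC-HIT; vc=[12,25,20,8]

MISSES = 6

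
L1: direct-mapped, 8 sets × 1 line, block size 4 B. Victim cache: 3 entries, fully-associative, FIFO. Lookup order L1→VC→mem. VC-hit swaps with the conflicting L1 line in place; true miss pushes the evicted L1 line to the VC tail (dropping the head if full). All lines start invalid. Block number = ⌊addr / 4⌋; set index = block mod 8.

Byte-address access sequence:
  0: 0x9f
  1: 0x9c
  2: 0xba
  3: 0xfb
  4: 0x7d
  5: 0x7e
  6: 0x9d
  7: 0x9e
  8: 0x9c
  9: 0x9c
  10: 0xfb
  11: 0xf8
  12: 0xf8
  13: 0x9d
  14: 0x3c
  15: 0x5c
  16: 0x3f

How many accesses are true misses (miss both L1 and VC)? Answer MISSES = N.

  [0] addr=0x9f blk=39 s=7: MISS | VC []
  [1] addr=0x9c blk=39 s=7: L1-HIT | VC []
  [2] addr=0xba blk=46 s=6: MISS | VC []
  [3] addr=0xfb blk=62 s=6: MISS | VC [46]
  [4] addr=0x7d blk=31 s=7: MISS | VC [46, 39]
  [5] addr=0x7e blk=31 s=7: L1-HIT | VC [46, 39]
  [6] addr=0x9d blk=39 s=7: VC-HIT | VC [46, 31]
  [7] addr=0x9e blk=39 s=7: L1-HIT | VC [46, 31]
  [8] addr=0x9c blk=39 s=7: L1-HIT | VC [46, 31]
  [9] addr=0x9c blk=39 s=7: L1-HIT | VC [46, 31]
  [10] addr=0xfb blk=62 s=6: L1-HIT | VC [46, 31]
  [11] addr=0xf8 blk=62 s=6: L1-HIT | VC [46, 31]
  [12] addr=0xf8 blk=62 s=6: L1-HIT | VC [46, 31]
  [13] addr=0x9d blk=39 s=7: L1-HIT | VC [46, 31]
  [14] addr=0x3c blk=15 s=7: MISS | VC [46, 31, 39]
  [15] addr=0x5c blk=23 s=7: MISS | VC [31, 39, 15]
  [16] addr=0x3f blk=15 s=7: VC-HIT | VC [31, 39, 23]

MISSES = 6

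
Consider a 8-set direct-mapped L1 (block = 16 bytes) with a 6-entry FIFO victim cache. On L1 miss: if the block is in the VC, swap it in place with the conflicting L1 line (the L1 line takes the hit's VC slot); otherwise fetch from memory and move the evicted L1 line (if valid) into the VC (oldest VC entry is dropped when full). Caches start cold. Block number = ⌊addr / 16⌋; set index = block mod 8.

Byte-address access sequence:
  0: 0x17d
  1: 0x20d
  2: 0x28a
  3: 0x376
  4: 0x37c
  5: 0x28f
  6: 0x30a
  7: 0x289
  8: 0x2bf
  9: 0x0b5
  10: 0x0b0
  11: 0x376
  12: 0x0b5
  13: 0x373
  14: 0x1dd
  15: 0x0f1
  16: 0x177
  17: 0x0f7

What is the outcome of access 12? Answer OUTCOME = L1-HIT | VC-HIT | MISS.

0: 0x17d (blk 23, set 7) → MISS  vc=[]
1: 0x20d (blk 32, set 0) → MISS  vc=[]
2: 0x28a (blk 40, set 0) → MISS  vc=[32]
3: 0x376 (blk 55, set 7) → MISS  vc=[32, 23]
4: 0x37c (blk 55, set 7) → L1-HIT  vc=[32, 23]
5: 0x28f (blk 40, set 0) → L1-HIT  vc=[32, 23]
6: 0x30a (blk 48, set 0) → MISS  vc=[32, 23, 40]
7: 0x289 (blk 40, set 0) → VC-HIT  vc=[32, 23, 48]
8: 0x2bf (blk 43, set 3) → MISS  vc=[32, 23, 48]
9: 0xb5 (blk 11, set 3) → MISS  vc=[32, 23, 48, 43]
10: 0xb0 (blk 11, set 3) → L1-HIT  vc=[32, 23, 48, 43]
11: 0x376 (blk 55, set 7) → L1-HIT  vc=[32, 23, 48, 43]
12: 0xb5 (blk 11, set 3) → L1-HIT  vc=[32, 23, 48, 43]
13: 0x373 (blk 55, set 7) → L1-HIT  vc=[32, 23, 48, 43]
14: 0x1dd (blk 29, set 5) → MISS  vc=[32, 23, 48, 43]
15: 0xf1 (blk 15, set 7) → MISS  vc=[32, 23, 48, 43, 55]
16: 0x177 (blk 23, set 7) → VC-HIT  vc=[32, 15, 48, 43, 55]
17: 0xf7 (blk 15, set 7) → VC-HIT  vc=[32, 23, 48, 43, 55]

OUTCOME = L1-HIT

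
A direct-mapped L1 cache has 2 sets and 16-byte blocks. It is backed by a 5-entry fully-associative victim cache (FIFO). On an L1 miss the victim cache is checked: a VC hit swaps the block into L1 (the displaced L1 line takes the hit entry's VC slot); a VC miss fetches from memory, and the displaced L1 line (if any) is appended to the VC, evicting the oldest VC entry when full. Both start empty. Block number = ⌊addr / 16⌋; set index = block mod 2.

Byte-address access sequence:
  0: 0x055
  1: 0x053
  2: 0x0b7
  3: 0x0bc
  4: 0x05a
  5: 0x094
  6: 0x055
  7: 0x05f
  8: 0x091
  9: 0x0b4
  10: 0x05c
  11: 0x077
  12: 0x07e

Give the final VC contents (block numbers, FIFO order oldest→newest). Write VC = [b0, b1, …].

  [0] addr=0x55 blk=5 s=1: MISS | VC []
  [1] addr=0x53 blk=5 s=1: L1-HIT | VC []
  [2] addr=0xb7 blk=11 s=1: MISS | VC [5]
  [3] addr=0xbc blk=11 s=1: L1-HIT | VC [5]
  [4] addr=0x5a blk=5 s=1: VC-HIT | VC [11]
  [5] addr=0x94 blk=9 s=1: MISS | VC [11, 5]
  [6] addr=0x55 blk=5 s=1: VC-HIT | VC [11, 9]
  [7] addr=0x5f blk=5 s=1: L1-HIT | VC [11, 9]
  [8] addr=0x91 blk=9 s=1: VC-HIT | VC [11, 5]
  [9] addr=0xb4 blk=11 s=1: VC-HIT | VC [9, 5]
  [10] addr=0x5c blk=5 s=1: VC-HIT | VC [9, 11]
  [11] addr=0x77 blk=7 s=1: MISS | VC [9, 11, 5]
  [12] addr=0x7e blk=7 s=1: L1-HIT | VC [9, 11, 5]

VC = [9, 11, 5]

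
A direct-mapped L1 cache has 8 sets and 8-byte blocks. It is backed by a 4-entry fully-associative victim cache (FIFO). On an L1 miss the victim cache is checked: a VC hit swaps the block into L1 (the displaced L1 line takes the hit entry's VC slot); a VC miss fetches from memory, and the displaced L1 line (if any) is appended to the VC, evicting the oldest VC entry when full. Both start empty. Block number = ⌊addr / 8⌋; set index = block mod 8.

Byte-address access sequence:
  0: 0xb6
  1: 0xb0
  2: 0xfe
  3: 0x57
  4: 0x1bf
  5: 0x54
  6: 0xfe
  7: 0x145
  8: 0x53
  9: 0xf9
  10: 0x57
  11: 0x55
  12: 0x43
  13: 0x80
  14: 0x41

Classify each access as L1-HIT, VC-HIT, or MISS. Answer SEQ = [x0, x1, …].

#0 0xb6→b22/s6 MISS; vc=[]
#1 0xb0→b22/s6 L1-HIT; vc=[]
#2 0xfe→b31/s7 MISS; vc=[]
#3 0x57→b10/s2 MISS; vc=[]
#4 0x1bf→b55/s7 MISS; vc=[31]
#5 0x54→b10/s2 L1-HIT; vc=[31]
#6 0xfe→b31/s7 VC-HIT; vc=[55]
#7 0x145→b40/s0 MISS; vc=[55]
#8 0x53→b10/s2 L1-HIT; vc=[55]
#9 0xf9→b31/s7 L1-HIT; vc=[55]
#10 0x57→b10/s2 L1-HIT; vc=[55]
#11 0x55→b10/s2 L1-HIT; vc=[55]
#12 0x43→b8/s0 MISS; vc=[55,40]
#13 0x80→b16/s0 MISS; vc=[55,40,8]
#14 0x41→b8/s0 VC-HIT; vc=[55,40,16]

SEQ = [MISS, L1-HIT, MISS, MISS, MISS, L1-HIT, VC-HIT, MISS, L1-HIT, L1-HIT, L1-HIT, L1-HIT, MISS, MISS, VC-HIT]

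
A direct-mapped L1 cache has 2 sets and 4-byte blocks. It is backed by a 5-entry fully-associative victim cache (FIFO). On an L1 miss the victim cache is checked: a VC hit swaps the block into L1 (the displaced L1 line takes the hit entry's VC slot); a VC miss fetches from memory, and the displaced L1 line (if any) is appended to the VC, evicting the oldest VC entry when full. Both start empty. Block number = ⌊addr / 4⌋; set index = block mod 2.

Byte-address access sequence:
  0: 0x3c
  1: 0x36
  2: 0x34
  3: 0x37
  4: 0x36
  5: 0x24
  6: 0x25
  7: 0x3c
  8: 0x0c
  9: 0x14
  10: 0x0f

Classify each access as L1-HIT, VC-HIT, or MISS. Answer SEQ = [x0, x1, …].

0: 0x3c (blk 15, set 1) → MISS  vc=[]
1: 0x36 (blk 13, set 1) → MISS  vc=[15]
2: 0x34 (blk 13, set 1) → L1-HIT  vc=[15]
3: 0x37 (blk 13, set 1) → L1-HIT  vc=[15]
4: 0x36 (blk 13, set 1) → L1-HIT  vc=[15]
5: 0x24 (blk 9, set 1) → MISS  vc=[15, 13]
6: 0x25 (blk 9, set 1) → L1-HIT  vc=[15, 13]
7: 0x3c (blk 15, set 1) → VC-HIT  vc=[9, 13]
8: 0xc (blk 3, set 1) → MISS  vc=[9, 13, 15]
9: 0x14 (blk 5, set 1) → MISS  vc=[9, 13, 15, 3]
10: 0xf (blk 3, set 1) → VC-HIT  vc=[9, 13, 15, 5]

SEQ = [MISS, MISS, L1-HIT, L1-HIT, L1-HIT, MISS, L1-HIT, VC-HIT, MISS, MISS, VC-HIT]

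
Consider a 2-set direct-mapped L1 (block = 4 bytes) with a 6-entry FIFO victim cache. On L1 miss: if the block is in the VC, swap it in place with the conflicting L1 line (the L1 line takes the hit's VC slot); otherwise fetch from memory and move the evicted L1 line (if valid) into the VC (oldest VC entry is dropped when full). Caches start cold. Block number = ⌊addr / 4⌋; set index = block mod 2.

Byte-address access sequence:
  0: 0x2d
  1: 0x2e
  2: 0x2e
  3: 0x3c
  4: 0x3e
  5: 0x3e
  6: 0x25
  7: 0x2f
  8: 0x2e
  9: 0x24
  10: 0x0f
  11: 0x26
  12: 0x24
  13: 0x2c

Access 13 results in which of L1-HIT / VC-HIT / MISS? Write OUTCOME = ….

OUTCOME = VC-HIT

#0 0x2d→b11/s1 MISS; vc=[]
#1 0x2e→b11/s1 L1-HIT; vc=[]
#2 0x2e→b11/s1 L1-HIT; vc=[]
#3 0x3c→b15/s1 MISS; vc=[11]
#4 0x3e→b15/s1 L1-HIT; vc=[11]
#5 0x3e→b15/s1 L1-HIT; vc=[11]
#6 0x25→b9/s1 MISS; vc=[11,15]
#7 0x2f→b11/s1 VC-HIT; vc=[9,15]
#8 0x2e→b11/s1 L1-HIT; vc=[9,15]
#9 0x24→b9/s1 VC-HIT; vc=[11,15]
#10 0xf→b3/s1 MISS; vc=[11,15,9]
#11 0x26→b9/s1 VC-HIT; vc=[11,15,3]
#12 0x24→b9/s1 L1-HIT; vc=[11,15,3]
#13 0x2c→b11/s1 VC-HIT; vc=[9,15,3]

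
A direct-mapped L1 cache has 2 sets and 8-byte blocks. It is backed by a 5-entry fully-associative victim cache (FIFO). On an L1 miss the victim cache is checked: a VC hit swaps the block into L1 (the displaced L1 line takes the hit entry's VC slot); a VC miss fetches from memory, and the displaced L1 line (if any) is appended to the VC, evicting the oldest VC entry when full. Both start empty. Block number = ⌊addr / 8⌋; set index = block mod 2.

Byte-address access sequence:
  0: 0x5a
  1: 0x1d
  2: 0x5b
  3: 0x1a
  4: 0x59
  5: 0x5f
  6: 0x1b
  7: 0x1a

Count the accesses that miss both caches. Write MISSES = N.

  [0] addr=0x5a blk=11 s=1: MISS | VC []
  [1] addr=0x1d blk=3 s=1: MISS | VC [11]
  [2] addr=0x5b blk=11 s=1: VC-HIT | VC [3]
  [3] addr=0x1a blk=3 s=1: VC-HIT | VC [11]
  [4] addr=0x59 blk=11 s=1: VC-HIT | VC [3]
  [5] addr=0x5f blk=11 s=1: L1-HIT | VC [3]
  [6] addr=0x1b blk=3 s=1: VC-HIT | VC [11]
  [7] addr=0x1a blk=3 s=1: L1-HIT | VC [11]

MISSES = 2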